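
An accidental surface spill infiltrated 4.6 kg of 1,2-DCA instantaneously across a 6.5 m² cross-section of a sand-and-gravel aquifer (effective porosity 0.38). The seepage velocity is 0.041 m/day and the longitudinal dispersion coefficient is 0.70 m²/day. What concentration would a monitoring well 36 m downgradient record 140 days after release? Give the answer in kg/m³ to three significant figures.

For an instantaneous plane source, C(x,t) = M/(n_e·A·√(4πDt)) · exp(−(x−vt)²/(4Dt)), with n_e·A the pore (flow) area.
Plume center vt = 0.041 × 140 = 5.74 m, so the well at 36 m is 30.26 m downgradient of the peak.
√(4πDt) = 35.09 m, giving peak height M/(n_e·A·√(4πDt)) = 4.6/(0.38 × 6.5 × 35.09) = 0.05307 kg/m³.
(x−vt)²/(4Dt) = (30.26)²/(4 × 0.70 × 140) = 2.336; exp(−2.336) = 0.09671.
C = 0.05307 × 0.09671 = 0.00513 kg/m³.

0.00513 kg/m³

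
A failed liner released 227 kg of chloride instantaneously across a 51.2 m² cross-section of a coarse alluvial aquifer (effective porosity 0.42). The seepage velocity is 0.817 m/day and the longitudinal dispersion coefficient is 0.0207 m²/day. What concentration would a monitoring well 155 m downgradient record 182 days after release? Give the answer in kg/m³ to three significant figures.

For an instantaneous plane source, C(x,t) = M/(n_e·A·√(4πDt)) · exp(−(x−vt)²/(4Dt)), with n_e·A the pore (flow) area.
Plume center vt = 0.817 × 182 = 148.694 m, so the well at 155 m is 6.306 m downgradient of the peak.
√(4πDt) = 6.881 m, giving peak height M/(n_e·A·√(4πDt)) = 227/(0.42 × 51.2 × 6.881) = 1.534 kg/m³.
(x−vt)²/(4Dt) = (6.306)²/(4 × 0.0207 × 182) = 2.639; exp(−2.639) = 0.07143.
C = 1.534 × 0.07143 = 0.110 kg/m³.

0.110 kg/m³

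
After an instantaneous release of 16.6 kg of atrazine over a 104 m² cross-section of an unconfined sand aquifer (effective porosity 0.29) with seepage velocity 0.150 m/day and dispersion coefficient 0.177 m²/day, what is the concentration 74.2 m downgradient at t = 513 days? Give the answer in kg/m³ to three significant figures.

For an instantaneous plane source, C(x,t) = M/(n_e·A·√(4πDt)) · exp(−(x−vt)²/(4Dt)), with n_e·A the pore (flow) area.
Plume center vt = 0.150 × 513 = 76.95 m, so the well at 74.2 m is 2.75 m upgradient of the peak.
√(4πDt) = 33.78 m, giving peak height M/(n_e·A·√(4πDt)) = 16.6/(0.29 × 104 × 33.78) = 0.01629 kg/m³.
(x−vt)²/(4Dt) = (-2.75)²/(4 × 0.177 × 513) = 0.02082; exp(−0.02082) = 0.9794.
C = 0.01629 × 0.9794 = 0.0160 kg/m³.

0.0160 kg/m³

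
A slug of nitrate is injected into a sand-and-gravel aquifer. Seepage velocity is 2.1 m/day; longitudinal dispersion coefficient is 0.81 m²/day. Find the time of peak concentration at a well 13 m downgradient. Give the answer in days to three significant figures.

6.01 days

For the 1D instantaneous-source solution, setting ∂C/∂t = 0 at fixed x gives v²t² + 2Dt − x² = 0, so t = (√(D² + v²x²) − D)/v².
√(D² + v²x²) = √(0.81² + 2.1² × 13²) = 27.31; v² = 4.41.
t = (27.31 − 0.81)/4.41 = 6.01 days (vs. the pure-advection estimate x/v = 6.19 d).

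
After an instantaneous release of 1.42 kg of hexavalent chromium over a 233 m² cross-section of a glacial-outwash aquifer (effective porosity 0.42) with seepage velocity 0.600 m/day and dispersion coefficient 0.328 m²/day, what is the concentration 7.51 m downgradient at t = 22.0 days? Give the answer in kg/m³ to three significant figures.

For an instantaneous plane source, C(x,t) = M/(n_e·A·√(4πDt)) · exp(−(x−vt)²/(4Dt)), with n_e·A the pore (flow) area.
Plume center vt = 0.600 × 22.0 = 13.2 m, so the well at 7.51 m is 5.69 m upgradient of the peak.
√(4πDt) = 9.523 m, giving peak height M/(n_e·A·√(4πDt)) = 1.42/(0.42 × 233 × 9.523) = 0.001524 kg/m³.
(x−vt)²/(4Dt) = (-5.69)²/(4 × 0.328 × 22.0) = 1.122; exp(−1.122) = 0.3256.
C = 0.001524 × 0.3256 = 0.000496 kg/m³.

0.000496 kg/m³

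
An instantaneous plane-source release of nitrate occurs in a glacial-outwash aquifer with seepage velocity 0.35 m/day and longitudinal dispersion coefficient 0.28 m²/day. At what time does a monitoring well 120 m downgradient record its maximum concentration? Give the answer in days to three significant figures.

341 days

For the 1D instantaneous-source solution, setting ∂C/∂t = 0 at fixed x gives v²t² + 2Dt − x² = 0, so t = (√(D² + v²x²) − D)/v².
√(D² + v²x²) = √(0.28² + 0.35² × 120²) = 42.00; v² = 0.1225.
t = (42.00 − 0.28)/0.1225 = 341 days (vs. the pure-advection estimate x/v = 343 d).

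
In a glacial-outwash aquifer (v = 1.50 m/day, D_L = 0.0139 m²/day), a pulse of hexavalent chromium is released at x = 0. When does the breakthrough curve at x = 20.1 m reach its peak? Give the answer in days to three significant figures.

For the 1D instantaneous-source solution, setting ∂C/∂t = 0 at fixed x gives v²t² + 2Dt − x² = 0, so t = (√(D² + v²x²) − D)/v².
√(D² + v²x²) = √(0.0139² + 1.50² × 20.1²) = 30.15; v² = 2.25.
t = (30.15 − 0.0139)/2.25 = 13.4 days (vs. the pure-advection estimate x/v = 13.4 d).

13.4 days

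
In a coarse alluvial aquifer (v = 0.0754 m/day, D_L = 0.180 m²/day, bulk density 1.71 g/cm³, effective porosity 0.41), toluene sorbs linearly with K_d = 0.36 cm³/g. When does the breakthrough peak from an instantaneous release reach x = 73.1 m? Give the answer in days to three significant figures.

Retardation factor R = 1 + ρ_b·K_d/n = 1 + 1.71 × 0.36/0.41 = 2.501.
Sorption retards both mechanisms: v_R = v/R = 0.03015 m/day, D_R = D/R = 0.07197 m²/day.
Peak time from v_R²t² + 2D_R t − x² = 0: t = (√(D_R² + v_R²x²) − D_R)/v_R².
√(D_R² + v_R²x²) = √(0.07197² + 0.03015² × 73.1²) = 2.205; v_R² = 0.0009090.
t = (2.205 − 0.07197)/0.0009090 = 2350 days.

2350 days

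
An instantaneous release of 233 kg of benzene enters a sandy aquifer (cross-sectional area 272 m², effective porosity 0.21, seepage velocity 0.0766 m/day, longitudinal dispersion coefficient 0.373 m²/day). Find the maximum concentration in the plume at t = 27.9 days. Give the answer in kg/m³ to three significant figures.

0.357 kg/m³

The peak of an instantaneous 1D plume sits at x = vt; there the Gaussian factor is 1 and C_max = M/(n_e·A·√(4πDt)), where n_e·A is the pore area the mass is dissolved in.
√(4πDt) = √(4π × 0.373 × 27.9) = 11.44 m, so C_max = 233/(0.21 × 272 × 11.44) = 0.357 kg/m³.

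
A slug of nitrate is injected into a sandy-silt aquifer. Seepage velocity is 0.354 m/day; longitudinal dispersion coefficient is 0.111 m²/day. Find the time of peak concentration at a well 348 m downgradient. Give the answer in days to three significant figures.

982 days

For the 1D instantaneous-source solution, setting ∂C/∂t = 0 at fixed x gives v²t² + 2Dt − x² = 0, so t = (√(D² + v²x²) − D)/v².
√(D² + v²x²) = √(0.111² + 0.354² × 348²) = 123.2; v² = 0.125316.
t = (123.2 − 0.111)/0.125316 = 982 days (vs. the pure-advection estimate x/v = 983 d).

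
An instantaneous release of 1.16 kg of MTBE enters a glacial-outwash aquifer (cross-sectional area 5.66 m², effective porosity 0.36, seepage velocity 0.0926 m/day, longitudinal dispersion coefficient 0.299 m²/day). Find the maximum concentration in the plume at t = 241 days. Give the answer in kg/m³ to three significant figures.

0.0189 kg/m³

The peak of an instantaneous 1D plume sits at x = vt; there the Gaussian factor is 1 and C_max = M/(n_e·A·√(4πDt)), where n_e·A is the pore area the mass is dissolved in.
√(4πDt) = √(4π × 0.299 × 241) = 30.09 m, so C_max = 1.16/(0.36 × 5.66 × 30.09) = 0.0189 kg/m³.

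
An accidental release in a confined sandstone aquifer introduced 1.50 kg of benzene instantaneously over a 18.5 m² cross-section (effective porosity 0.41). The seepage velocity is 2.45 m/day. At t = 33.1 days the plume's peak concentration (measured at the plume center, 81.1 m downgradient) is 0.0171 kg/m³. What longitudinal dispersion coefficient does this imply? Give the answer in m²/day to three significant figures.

0.322 m²/day

At the plume center C_max = M/(n_e·A·√(4πDt)), so D = M²/(4πt·(n_e·A·C_max)²).
n_e·A·C_max = 0.41 × 18.5 × 0.0171 = 0.1297 kg/m.
D = 1.50²/(4π × 33.1 × 0.1297²) = 0.322 m²/day.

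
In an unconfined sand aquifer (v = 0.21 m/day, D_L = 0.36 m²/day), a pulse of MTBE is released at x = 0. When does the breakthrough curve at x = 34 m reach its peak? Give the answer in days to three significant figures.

For the 1D instantaneous-source solution, setting ∂C/∂t = 0 at fixed x gives v²t² + 2Dt − x² = 0, so t = (√(D² + v²x²) − D)/v².
√(D² + v²x²) = √(0.36² + 0.21² × 34²) = 7.149; v² = 0.0441.
t = (7.149 − 0.36)/0.0441 = 154 days (vs. the pure-advection estimate x/v = 162 d).

154 days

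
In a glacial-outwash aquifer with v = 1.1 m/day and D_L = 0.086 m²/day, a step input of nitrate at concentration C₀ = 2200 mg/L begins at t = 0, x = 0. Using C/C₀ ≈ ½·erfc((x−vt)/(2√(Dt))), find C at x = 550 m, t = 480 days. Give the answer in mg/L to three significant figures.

17.0 mg/L

For a continuous step input, C/C₀ ≈ ½·erfc((x−vt)/(2√(Dt))).
vt = 1.1 × 480 = 528 m and 2√(Dt) = 2√(0.086 × 480) = 12.85 m.
Argument (x−vt)/(2√(Dt)) = (550 − 528)/12.85 = 1.712; ½·erfc(1.712) = 0.007736.
C = 2200 × 0.007736 = 17.0 mg/L.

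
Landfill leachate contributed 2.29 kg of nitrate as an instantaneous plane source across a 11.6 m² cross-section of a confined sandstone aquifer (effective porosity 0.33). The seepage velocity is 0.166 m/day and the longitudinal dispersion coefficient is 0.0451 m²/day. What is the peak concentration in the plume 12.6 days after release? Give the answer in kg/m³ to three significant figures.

0.224 kg/m³

The peak of an instantaneous 1D plume sits at x = vt; there the Gaussian factor is 1 and C_max = M/(n_e·A·√(4πDt)), where n_e·A is the pore area the mass is dissolved in.
√(4πDt) = √(4π × 0.0451 × 12.6) = 2.672 m, so C_max = 2.29/(0.33 × 11.6 × 2.672) = 0.224 kg/m³.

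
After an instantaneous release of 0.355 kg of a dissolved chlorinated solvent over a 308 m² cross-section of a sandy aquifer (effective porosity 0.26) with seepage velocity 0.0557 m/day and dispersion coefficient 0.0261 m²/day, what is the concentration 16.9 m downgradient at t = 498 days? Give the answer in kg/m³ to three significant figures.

For an instantaneous plane source, C(x,t) = M/(n_e·A·√(4πDt)) · exp(−(x−vt)²/(4Dt)), with n_e·A the pore (flow) area.
Plume center vt = 0.0557 × 498 = 27.7386 m, so the well at 16.9 m is 10.8386 m upgradient of the peak.
√(4πDt) = 12.78 m, giving peak height M/(n_e·A·√(4πDt)) = 0.355/(0.26 × 308 × 12.78) = 0.0003469 kg/m³.
(x−vt)²/(4Dt) = (-10.8386)²/(4 × 0.0261 × 498) = 2.260; exp(−2.260) = 0.1044.
C = 0.0003469 × 0.1044 = 3.62e-05 kg/m³.

3.62e-05 kg/m³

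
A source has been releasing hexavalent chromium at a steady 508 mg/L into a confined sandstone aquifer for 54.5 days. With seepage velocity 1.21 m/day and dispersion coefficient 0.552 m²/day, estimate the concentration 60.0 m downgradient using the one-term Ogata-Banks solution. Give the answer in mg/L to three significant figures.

For a continuous step input, C/C₀ ≈ ½·erfc((x−vt)/(2√(Dt))).
vt = 1.21 × 54.5 = 65.945 m and 2√(Dt) = 2√(0.552 × 54.5) = 10.97 m.
Argument (x−vt)/(2√(Dt)) = (60.0 − 65.945)/10.97 = -0.5419; ½·erfc(-0.5419) = 0.7783.
C = 508 × 0.7783 = 395 mg/L.

395 mg/L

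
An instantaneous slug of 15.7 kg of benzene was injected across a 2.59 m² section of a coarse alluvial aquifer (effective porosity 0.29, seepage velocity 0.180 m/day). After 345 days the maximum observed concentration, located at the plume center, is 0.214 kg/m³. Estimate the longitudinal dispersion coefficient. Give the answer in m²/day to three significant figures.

At the plume center C_max = M/(n_e·A·√(4πDt)), so D = M²/(4πt·(n_e·A·C_max)²).
n_e·A·C_max = 0.29 × 2.59 × 0.214 = 0.1607 kg/m.
D = 15.7²/(4π × 345 × 0.1607²) = 2.20 m²/day.

2.20 m²/day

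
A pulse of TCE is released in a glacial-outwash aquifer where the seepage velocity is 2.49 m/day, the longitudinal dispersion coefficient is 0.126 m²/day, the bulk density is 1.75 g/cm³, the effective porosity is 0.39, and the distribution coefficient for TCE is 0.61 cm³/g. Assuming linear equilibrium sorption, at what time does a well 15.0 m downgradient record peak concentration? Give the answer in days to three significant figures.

Retardation factor R = 1 + ρ_b·K_d/n = 1 + 1.75 × 0.61/0.39 = 3.737.
Sorption retards both mechanisms: v_R = v/R = 0.6663 m/day, D_R = D/R = 0.03372 m²/day.
Peak time from v_R²t² + 2D_R t − x² = 0: t = (√(D_R² + v_R²x²) − D_R)/v_R².
√(D_R² + v_R²x²) = √(0.03372² + 0.6663² × 15.0²) = 9.995; v_R² = 0.4440.
t = (9.995 − 0.03372)/0.4440 = 22.4 days.

22.4 days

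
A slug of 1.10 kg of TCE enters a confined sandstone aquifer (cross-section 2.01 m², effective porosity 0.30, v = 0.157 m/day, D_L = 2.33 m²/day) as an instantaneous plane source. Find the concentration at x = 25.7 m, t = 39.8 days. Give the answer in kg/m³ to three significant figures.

0.0193 kg/m³

For an instantaneous plane source, C(x,t) = M/(n_e·A·√(4πDt)) · exp(−(x−vt)²/(4Dt)), with n_e·A the pore (flow) area.
Plume center vt = 0.157 × 39.8 = 6.2486 m, so the well at 25.7 m is 19.4514 m downgradient of the peak.
√(4πDt) = 34.14 m, giving peak height M/(n_e·A·√(4πDt)) = 1.10/(0.30 × 2.01 × 34.14) = 0.05343 kg/m³.
(x−vt)²/(4Dt) = (19.4514)²/(4 × 2.33 × 39.8) = 1.020; exp(−1.020) = 0.3606.
C = 0.05343 × 0.3606 = 0.0193 kg/m³.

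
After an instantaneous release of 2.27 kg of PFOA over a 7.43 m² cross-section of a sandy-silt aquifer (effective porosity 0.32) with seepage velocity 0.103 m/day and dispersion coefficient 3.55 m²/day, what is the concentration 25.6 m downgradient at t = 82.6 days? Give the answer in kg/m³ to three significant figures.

0.0123 kg/m³

For an instantaneous plane source, C(x,t) = M/(n_e·A·√(4πDt)) · exp(−(x−vt)²/(4Dt)), with n_e·A the pore (flow) area.
Plume center vt = 0.103 × 82.6 = 8.5078 m, so the well at 25.6 m is 17.0922 m downgradient of the peak.
√(4πDt) = 60.70 m, giving peak height M/(n_e·A·√(4πDt)) = 2.27/(0.32 × 7.43 × 60.70) = 0.01573 kg/m³.
(x−vt)²/(4Dt) = (17.0922)²/(4 × 3.55 × 82.6) = 0.2491; exp(−0.2491) = 0.7795.
C = 0.01573 × 0.7795 = 0.0123 kg/m³.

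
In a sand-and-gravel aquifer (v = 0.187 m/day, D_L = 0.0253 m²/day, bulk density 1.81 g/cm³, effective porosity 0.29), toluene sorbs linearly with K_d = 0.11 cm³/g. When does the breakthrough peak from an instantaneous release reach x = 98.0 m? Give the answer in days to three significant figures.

883 days

Retardation factor R = 1 + ρ_b·K_d/n = 1 + 1.81 × 0.11/0.29 = 1.687.
Sorption retards both mechanisms: v_R = v/R = 0.1108 m/day, D_R = D/R = 0.01500 m²/day.
Peak time from v_R²t² + 2D_R t − x² = 0: t = (√(D_R² + v_R²x²) − D_R)/v_R².
√(D_R² + v_R²x²) = √(0.01500² + 0.1108² × 98.0²) = 10.86; v_R² = 0.01228.
t = (10.86 − 0.01500)/0.01228 = 883 days.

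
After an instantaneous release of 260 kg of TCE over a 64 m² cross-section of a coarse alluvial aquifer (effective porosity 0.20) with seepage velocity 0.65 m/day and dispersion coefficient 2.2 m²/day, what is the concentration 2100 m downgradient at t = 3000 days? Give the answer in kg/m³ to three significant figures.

0.0301 kg/m³

For an instantaneous plane source, C(x,t) = M/(n_e·A·√(4πDt)) · exp(−(x−vt)²/(4Dt)), with n_e·A the pore (flow) area.
Plume center vt = 0.65 × 3000 = 1950 m, so the well at 2100 m is 150 m downgradient of the peak.
√(4πDt) = 288.0 m, giving peak height M/(n_e·A·√(4πDt)) = 260/(0.20 × 64 × 288.0) = 0.07053 kg/m³.
(x−vt)²/(4Dt) = (150)²/(4 × 2.2 × 3000) = 0.8523; exp(−0.8523) = 0.4264.
C = 0.07053 × 0.4264 = 0.0301 kg/m³.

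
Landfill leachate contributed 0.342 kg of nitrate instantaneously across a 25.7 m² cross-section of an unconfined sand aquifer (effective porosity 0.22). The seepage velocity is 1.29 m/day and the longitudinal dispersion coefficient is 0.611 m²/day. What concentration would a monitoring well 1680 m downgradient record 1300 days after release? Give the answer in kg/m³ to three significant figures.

For an instantaneous plane source, C(x,t) = M/(n_e·A·√(4πDt)) · exp(−(x−vt)²/(4Dt)), with n_e·A the pore (flow) area.
Plume center vt = 1.29 × 1300 = 1677 m, so the well at 1680 m is 3 m downgradient of the peak.
√(4πDt) = 99.91 m, giving peak height M/(n_e·A·√(4πDt)) = 0.342/(0.22 × 25.7 × 99.91) = 0.0006054 kg/m³.
(x−vt)²/(4Dt) = (3)²/(4 × 0.611 × 1300) = 0.002833; exp(−0.002833) = 0.9972.
C = 0.0006054 × 0.9972 = 0.000604 kg/m³.

0.000604 kg/m³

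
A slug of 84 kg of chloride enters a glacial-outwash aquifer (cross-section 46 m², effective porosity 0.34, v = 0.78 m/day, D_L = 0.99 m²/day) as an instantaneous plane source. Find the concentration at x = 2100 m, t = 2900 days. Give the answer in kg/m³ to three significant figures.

0.00288 kg/m³

For an instantaneous plane source, C(x,t) = M/(n_e·A·√(4πDt)) · exp(−(x−vt)²/(4Dt)), with n_e·A the pore (flow) area.
Plume center vt = 0.78 × 2900 = 2262 m, so the well at 2100 m is 162 m upgradient of the peak.
√(4πDt) = 189.9 m, giving peak height M/(n_e·A·√(4πDt)) = 84/(0.34 × 46 × 189.9) = 0.02828 kg/m³.
(x−vt)²/(4Dt) = (-162)²/(4 × 0.99 × 2900) = 2.285; exp(−2.285) = 0.1018.
C = 0.02828 × 0.1018 = 0.00288 kg/m³.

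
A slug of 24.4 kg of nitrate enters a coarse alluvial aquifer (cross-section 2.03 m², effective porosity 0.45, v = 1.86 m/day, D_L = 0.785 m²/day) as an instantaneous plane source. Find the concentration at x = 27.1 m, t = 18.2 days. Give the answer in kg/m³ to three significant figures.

For an instantaneous plane source, C(x,t) = M/(n_e·A·√(4πDt)) · exp(−(x−vt)²/(4Dt)), with n_e·A the pore (flow) area.
Plume center vt = 1.86 × 18.2 = 33.852 m, so the well at 27.1 m is 6.752 m upgradient of the peak.
√(4πDt) = 13.40 m, giving peak height M/(n_e·A·√(4πDt)) = 24.4/(0.45 × 2.03 × 13.40) = 1.993 kg/m³.
(x−vt)²/(4Dt) = (-6.752)²/(4 × 0.785 × 18.2) = 0.7977; exp(−0.7977) = 0.4504.
C = 1.993 × 0.4504 = 0.898 kg/m³.

0.898 kg/m³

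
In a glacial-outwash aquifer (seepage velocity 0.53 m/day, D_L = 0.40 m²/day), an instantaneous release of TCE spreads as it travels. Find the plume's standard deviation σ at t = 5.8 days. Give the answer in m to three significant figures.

Dispersive spreading gives a Gaussian with σ² = 2Dt; advection only shifts the center.
σ = √(2 × 0.40 × 5.8) = 2.15 m.

2.15 m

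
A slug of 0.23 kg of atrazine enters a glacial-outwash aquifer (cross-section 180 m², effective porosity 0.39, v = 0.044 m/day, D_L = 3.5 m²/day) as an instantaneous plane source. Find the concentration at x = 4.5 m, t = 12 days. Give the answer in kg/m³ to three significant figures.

For an instantaneous plane source, C(x,t) = M/(n_e·A·√(4πDt)) · exp(−(x−vt)²/(4Dt)), with n_e·A the pore (flow) area.
Plume center vt = 0.044 × 12 = 0.528 m, so the well at 4.5 m is 3.972 m downgradient of the peak.
√(4πDt) = 22.97 m, giving peak height M/(n_e·A·√(4πDt)) = 0.23/(0.39 × 180 × 22.97) = 0.0001426 kg/m³.
(x−vt)²/(4Dt) = (3.972)²/(4 × 3.5 × 12) = 0.09391; exp(−0.09391) = 0.9104.
C = 0.0001426 × 0.9104 = 0.000130 kg/m³.

0.000130 kg/m³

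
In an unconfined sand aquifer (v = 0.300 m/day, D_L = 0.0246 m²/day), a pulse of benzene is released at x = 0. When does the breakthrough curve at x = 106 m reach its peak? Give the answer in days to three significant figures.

353 days

For the 1D instantaneous-source solution, setting ∂C/∂t = 0 at fixed x gives v²t² + 2Dt − x² = 0, so t = (√(D² + v²x²) − D)/v².
√(D² + v²x²) = √(0.0246² + 0.300² × 106²) = 31.80; v² = 0.09.
t = (31.80 − 0.0246)/0.09 = 353 days (vs. the pure-advection estimate x/v = 353 d).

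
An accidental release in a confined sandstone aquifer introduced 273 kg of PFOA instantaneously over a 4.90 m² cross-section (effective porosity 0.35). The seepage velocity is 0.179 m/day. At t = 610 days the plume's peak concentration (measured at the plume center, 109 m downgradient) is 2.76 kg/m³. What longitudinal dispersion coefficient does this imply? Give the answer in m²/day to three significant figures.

At the plume center C_max = M/(n_e·A·√(4πDt)), so D = M²/(4πt·(n_e·A·C_max)²).
n_e·A·C_max = 0.35 × 4.90 × 2.76 = 4.733 kg/m.
D = 273²/(4π × 610 × 4.733²) = 0.434 m²/day.

0.434 m²/day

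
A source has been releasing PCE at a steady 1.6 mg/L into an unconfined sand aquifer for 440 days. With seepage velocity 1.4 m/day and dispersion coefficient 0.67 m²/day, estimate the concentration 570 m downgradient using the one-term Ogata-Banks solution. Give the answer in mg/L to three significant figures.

1.55 mg/L

For a continuous step input, C/C₀ ≈ ½·erfc((x−vt)/(2√(Dt))).
vt = 1.4 × 440 = 616 m and 2√(Dt) = 2√(0.67 × 440) = 34.34 m.
Argument (x−vt)/(2√(Dt)) = (570 − 616)/34.34 = -1.340; ½·erfc(-1.340) = 0.9710.
C = 1.6 × 0.9710 = 1.55 mg/L.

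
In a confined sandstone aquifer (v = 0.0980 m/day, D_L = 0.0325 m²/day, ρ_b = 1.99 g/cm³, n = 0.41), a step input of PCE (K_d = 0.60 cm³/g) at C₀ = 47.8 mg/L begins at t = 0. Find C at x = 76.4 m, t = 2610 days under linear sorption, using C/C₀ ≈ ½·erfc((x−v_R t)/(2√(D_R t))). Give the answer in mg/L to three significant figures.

Retardation factor R = 1 + ρ_b·K_d/n = 1 + 1.99 × 0.60/0.41 = 3.912.
Sorption retards both mechanisms: v_R = v/R = 0.02505 m/day, D_R = D/R = 0.008308 m²/day.
v_R·t = 0.02505 × 2610 = 65.3805 m; 2√(D_R t) = 9.313 m; argument = (76.4 − 65.3805)/9.313 = 1.183.
C = C₀ × ½·erfc(1.183) = 47.8 × 0.04716 = 2.25 mg/L.

2.25 mg/L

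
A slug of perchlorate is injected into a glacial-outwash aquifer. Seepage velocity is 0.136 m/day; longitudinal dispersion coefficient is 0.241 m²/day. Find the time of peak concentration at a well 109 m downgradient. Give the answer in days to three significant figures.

For the 1D instantaneous-source solution, setting ∂C/∂t = 0 at fixed x gives v²t² + 2Dt − x² = 0, so t = (√(D² + v²x²) − D)/v².
√(D² + v²x²) = √(0.241² + 0.136² × 109²) = 14.83; v² = 0.018496.
t = (14.83 − 0.241)/0.018496 = 789 days (vs. the pure-advection estimate x/v = 801 d).

789 days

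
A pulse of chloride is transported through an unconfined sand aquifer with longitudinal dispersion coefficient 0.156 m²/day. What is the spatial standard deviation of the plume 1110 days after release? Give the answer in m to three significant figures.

18.6 m

Dispersive spreading gives a Gaussian with σ² = 2Dt; advection only shifts the center.
σ = √(2 × 0.156 × 1110) = 18.6 m.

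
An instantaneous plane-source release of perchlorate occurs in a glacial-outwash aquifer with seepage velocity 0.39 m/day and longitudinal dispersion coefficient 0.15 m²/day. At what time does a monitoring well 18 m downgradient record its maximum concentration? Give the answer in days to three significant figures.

For the 1D instantaneous-source solution, setting ∂C/∂t = 0 at fixed x gives v²t² + 2Dt − x² = 0, so t = (√(D² + v²x²) − D)/v².
√(D² + v²x²) = √(0.15² + 0.39² × 18²) = 7.022; v² = 0.1521.
t = (7.022 − 0.15)/0.1521 = 45.2 days (vs. the pure-advection estimate x/v = 46.2 d).

45.2 days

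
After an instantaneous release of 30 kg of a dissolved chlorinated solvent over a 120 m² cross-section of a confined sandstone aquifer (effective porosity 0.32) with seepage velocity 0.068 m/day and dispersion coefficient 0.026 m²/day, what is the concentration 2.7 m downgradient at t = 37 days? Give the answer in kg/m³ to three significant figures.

For an instantaneous plane source, C(x,t) = M/(n_e·A·√(4πDt)) · exp(−(x−vt)²/(4Dt)), with n_e·A the pore (flow) area.
Plume center vt = 0.068 × 37 = 2.516 m, so the well at 2.7 m is 0.184 m downgradient of the peak.
√(4πDt) = 3.477 m, giving peak height M/(n_e·A·√(4πDt)) = 30/(0.32 × 120 × 3.477) = 0.2247 kg/m³.
(x−vt)²/(4Dt) = (0.184)²/(4 × 0.026 × 37) = 0.008798; exp(−0.008798) = 0.9912.
C = 0.2247 × 0.9912 = 0.223 kg/m³.

0.223 kg/m³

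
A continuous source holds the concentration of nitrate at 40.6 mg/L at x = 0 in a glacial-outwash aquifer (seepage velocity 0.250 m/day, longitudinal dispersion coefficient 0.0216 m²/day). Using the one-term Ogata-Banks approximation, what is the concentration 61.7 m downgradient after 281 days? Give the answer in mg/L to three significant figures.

40.3 mg/L

For a continuous step input, C/C₀ ≈ ½·erfc((x−vt)/(2√(Dt))).
vt = 0.250 × 281 = 70.25 m and 2√(Dt) = 2√(0.0216 × 281) = 4.927 m.
Argument (x−vt)/(2√(Dt)) = (61.7 − 70.25)/4.927 = -1.735; ½·erfc(-1.735) = 0.9929.
C = 40.6 × 0.9929 = 40.3 mg/L.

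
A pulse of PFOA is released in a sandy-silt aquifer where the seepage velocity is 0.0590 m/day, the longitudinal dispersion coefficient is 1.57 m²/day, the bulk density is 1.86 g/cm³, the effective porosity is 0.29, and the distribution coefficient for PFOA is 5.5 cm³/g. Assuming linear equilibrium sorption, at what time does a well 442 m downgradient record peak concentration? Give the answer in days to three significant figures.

Retardation factor R = 1 + ρ_b·K_d/n = 1 + 1.86 × 5.5/0.29 = 36.28.
Sorption retards both mechanisms: v_R = v/R = 0.001626 m/day, D_R = D/R = 0.04327 m²/day.
Peak time from v_R²t² + 2D_R t − x² = 0: t = (√(D_R² + v_R²x²) − D_R)/v_R².
√(D_R² + v_R²x²) = √(0.04327² + 0.001626² × 442²) = 0.7200; v_R² = 2.644e-06.
t = (0.7200 − 0.04327)/2.644e-06 = 256000 days.

256000 days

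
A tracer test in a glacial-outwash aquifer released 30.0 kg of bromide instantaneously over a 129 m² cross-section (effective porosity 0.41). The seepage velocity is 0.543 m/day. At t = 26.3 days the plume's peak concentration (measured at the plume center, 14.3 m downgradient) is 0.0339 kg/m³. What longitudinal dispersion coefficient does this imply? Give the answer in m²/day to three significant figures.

0.847 m²/day

At the plume center C_max = M/(n_e·A·√(4πDt)), so D = M²/(4πt·(n_e·A·C_max)²).
n_e·A·C_max = 0.41 × 129 × 0.0339 = 1.793 kg/m.
D = 30.0²/(4π × 26.3 × 1.793²) = 0.847 m²/day.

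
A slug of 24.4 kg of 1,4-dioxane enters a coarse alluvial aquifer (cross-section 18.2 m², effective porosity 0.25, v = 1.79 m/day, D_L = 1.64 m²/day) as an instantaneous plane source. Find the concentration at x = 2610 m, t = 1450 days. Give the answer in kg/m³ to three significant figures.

0.0303 kg/m³

For an instantaneous plane source, C(x,t) = M/(n_e·A·√(4πDt)) · exp(−(x−vt)²/(4Dt)), with n_e·A the pore (flow) area.
Plume center vt = 1.79 × 1450 = 2595.5 m, so the well at 2610 m is 14.5 m downgradient of the peak.
√(4πDt) = 172.9 m, giving peak height M/(n_e·A·√(4πDt)) = 24.4/(0.25 × 18.2 × 172.9) = 0.03102 kg/m³.
(x−vt)²/(4Dt) = (14.5)²/(4 × 1.64 × 1450) = 0.02210; exp(−0.02210) = 0.9781.
C = 0.03102 × 0.9781 = 0.0303 kg/m³.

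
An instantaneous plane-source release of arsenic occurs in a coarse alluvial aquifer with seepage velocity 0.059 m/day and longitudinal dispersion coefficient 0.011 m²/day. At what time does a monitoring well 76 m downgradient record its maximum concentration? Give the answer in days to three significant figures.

For the 1D instantaneous-source solution, setting ∂C/∂t = 0 at fixed x gives v²t² + 2Dt − x² = 0, so t = (√(D² + v²x²) − D)/v².
√(D² + v²x²) = √(0.011² + 0.059² × 76²) = 4.484; v² = 0.003481.
t = (4.484 − 0.011)/0.003481 = 1280 days (vs. the pure-advection estimate x/v = 1290 d).

1280 days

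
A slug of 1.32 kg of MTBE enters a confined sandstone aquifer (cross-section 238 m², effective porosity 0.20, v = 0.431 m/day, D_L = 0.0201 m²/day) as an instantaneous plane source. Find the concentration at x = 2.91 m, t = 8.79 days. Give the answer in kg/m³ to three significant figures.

For an instantaneous plane source, C(x,t) = M/(n_e·A·√(4πDt)) · exp(−(x−vt)²/(4Dt)), with n_e·A the pore (flow) area.
Plume center vt = 0.431 × 8.79 = 3.78849 m, so the well at 2.91 m is 0.87849 m upgradient of the peak.
√(4πDt) = 1.490 m, giving peak height M/(n_e·A·√(4πDt)) = 1.32/(0.20 × 238 × 1.490) = 0.01861 kg/m³.
(x−vt)²/(4Dt) = (-0.87849)²/(4 × 0.0201 × 8.79) = 1.092; exp(−1.092) = 0.3355.
C = 0.01861 × 0.3355 = 0.00624 kg/m³.

0.00624 kg/m³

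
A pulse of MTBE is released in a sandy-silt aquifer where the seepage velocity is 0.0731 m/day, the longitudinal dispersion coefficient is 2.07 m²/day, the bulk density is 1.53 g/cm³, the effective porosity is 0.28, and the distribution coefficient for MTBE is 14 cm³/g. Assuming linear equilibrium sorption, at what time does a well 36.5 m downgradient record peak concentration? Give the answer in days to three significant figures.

Retardation factor R = 1 + ρ_b·K_d/n = 1 + 1.53 × 14/0.28 = 77.50.
Sorption retards both mechanisms: v_R = v/R = 0.0009432 m/day, D_R = D/R = 0.02671 m²/day.
Peak time from v_R²t² + 2D_R t − x² = 0: t = (√(D_R² + v_R²x²) − D_R)/v_R².
√(D_R² + v_R²x²) = √(0.02671² + 0.0009432² × 36.5²) = 0.04357; v_R² = 8.896e-07.
t = (0.04357 − 0.02671)/8.896e-07 = 19000 days.

19000 days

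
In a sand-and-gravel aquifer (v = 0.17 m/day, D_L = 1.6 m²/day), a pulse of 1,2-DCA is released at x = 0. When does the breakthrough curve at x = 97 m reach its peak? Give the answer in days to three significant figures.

518 days

For the 1D instantaneous-source solution, setting ∂C/∂t = 0 at fixed x gives v²t² + 2Dt − x² = 0, so t = (√(D² + v²x²) − D)/v².
√(D² + v²x²) = √(1.6² + 0.17² × 97²) = 16.57; v² = 0.0289.
t = (16.57 − 1.6)/0.0289 = 518 days (vs. the pure-advection estimate x/v = 571 d).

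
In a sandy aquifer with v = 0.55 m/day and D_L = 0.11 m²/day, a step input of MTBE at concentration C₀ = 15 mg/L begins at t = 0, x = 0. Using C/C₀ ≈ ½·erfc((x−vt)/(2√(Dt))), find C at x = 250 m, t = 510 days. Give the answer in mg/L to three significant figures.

For a continuous step input, C/C₀ ≈ ½·erfc((x−vt)/(2√(Dt))).
vt = 0.55 × 510 = 280.5 m and 2√(Dt) = 2√(0.11 × 510) = 14.98 m.
Argument (x−vt)/(2√(Dt)) = (250 − 280.5)/14.98 = -2.036; ½·erfc(-2.036) = 0.9980.
C = 15 × 0.9980 = 15.0 mg/L.

15.0 mg/L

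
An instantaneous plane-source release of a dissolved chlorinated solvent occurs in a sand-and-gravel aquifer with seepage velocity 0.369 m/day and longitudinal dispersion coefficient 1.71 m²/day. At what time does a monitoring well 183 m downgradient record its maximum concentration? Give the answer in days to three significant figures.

484 days

For the 1D instantaneous-source solution, setting ∂C/∂t = 0 at fixed x gives v²t² + 2Dt − x² = 0, so t = (√(D² + v²x²) − D)/v².
√(D² + v²x²) = √(1.71² + 0.369² × 183²) = 67.55; v² = 0.136161.
t = (67.55 − 1.71)/0.136161 = 484 days (vs. the pure-advection estimate x/v = 496 d).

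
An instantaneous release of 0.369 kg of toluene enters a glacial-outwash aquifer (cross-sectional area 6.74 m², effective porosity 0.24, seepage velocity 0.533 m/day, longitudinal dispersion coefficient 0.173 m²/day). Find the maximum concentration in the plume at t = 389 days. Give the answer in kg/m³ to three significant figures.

0.00784 kg/m³

The peak of an instantaneous 1D plume sits at x = vt; there the Gaussian factor is 1 and C_max = M/(n_e·A·√(4πDt)), where n_e·A is the pore area the mass is dissolved in.
√(4πDt) = √(4π × 0.173 × 389) = 29.08 m, so C_max = 0.369/(0.24 × 6.74 × 29.08) = 0.00784 kg/m³.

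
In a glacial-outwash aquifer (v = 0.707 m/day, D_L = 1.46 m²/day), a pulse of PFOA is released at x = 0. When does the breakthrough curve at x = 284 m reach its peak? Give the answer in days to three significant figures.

399 days

For the 1D instantaneous-source solution, setting ∂C/∂t = 0 at fixed x gives v²t² + 2Dt − x² = 0, so t = (√(D² + v²x²) − D)/v².
√(D² + v²x²) = √(1.46² + 0.707² × 284²) = 200.8; v² = 0.499849.
t = (200.8 − 1.46)/0.499849 = 399 days (vs. the pure-advection estimate x/v = 402 d).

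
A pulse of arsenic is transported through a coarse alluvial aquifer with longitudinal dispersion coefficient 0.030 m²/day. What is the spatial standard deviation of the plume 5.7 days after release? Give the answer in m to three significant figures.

Dispersive spreading gives a Gaussian with σ² = 2Dt; advection only shifts the center.
σ = √(2 × 0.030 × 5.7) = 0.585 m.

0.585 m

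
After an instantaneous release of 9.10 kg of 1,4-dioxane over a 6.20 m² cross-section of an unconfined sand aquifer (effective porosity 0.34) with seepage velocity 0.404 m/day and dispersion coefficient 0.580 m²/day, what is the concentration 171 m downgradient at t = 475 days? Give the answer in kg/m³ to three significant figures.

For an instantaneous plane source, C(x,t) = M/(n_e·A·√(4πDt)) · exp(−(x−vt)²/(4Dt)), with n_e·A the pore (flow) area.
Plume center vt = 0.404 × 475 = 191.9 m, so the well at 171 m is 20.9 m upgradient of the peak.
√(4πDt) = 58.84 m, giving peak height M/(n_e·A·√(4πDt)) = 9.10/(0.34 × 6.20 × 58.84) = 0.07337 kg/m³.
(x−vt)²/(4Dt) = (-20.9)²/(4 × 0.580 × 475) = 0.3964; exp(−0.3964) = 0.6727.
C = 0.07337 × 0.6727 = 0.0494 kg/m³.

0.0494 kg/m³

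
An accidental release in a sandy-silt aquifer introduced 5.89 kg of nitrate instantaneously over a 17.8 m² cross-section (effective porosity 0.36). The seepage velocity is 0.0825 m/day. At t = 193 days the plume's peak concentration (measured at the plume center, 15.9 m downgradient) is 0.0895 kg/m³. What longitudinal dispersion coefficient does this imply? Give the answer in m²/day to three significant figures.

0.0435 m²/day

At the plume center C_max = M/(n_e·A·√(4πDt)), so D = M²/(4πt·(n_e·A·C_max)²).
n_e·A·C_max = 0.36 × 17.8 × 0.0895 = 0.5735 kg/m.
D = 5.89²/(4π × 193 × 0.5735²) = 0.0435 m²/day.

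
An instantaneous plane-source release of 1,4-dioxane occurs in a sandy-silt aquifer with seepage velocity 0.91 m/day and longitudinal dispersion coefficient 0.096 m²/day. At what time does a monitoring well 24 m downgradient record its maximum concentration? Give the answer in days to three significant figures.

For the 1D instantaneous-source solution, setting ∂C/∂t = 0 at fixed x gives v²t² + 2Dt − x² = 0, so t = (√(D² + v²x²) − D)/v².
√(D² + v²x²) = √(0.096² + 0.91² × 24²) = 21.84; v² = 0.8281.
t = (21.84 − 0.096)/0.8281 = 26.3 days (vs. the pure-advection estimate x/v = 26.4 d).

26.3 days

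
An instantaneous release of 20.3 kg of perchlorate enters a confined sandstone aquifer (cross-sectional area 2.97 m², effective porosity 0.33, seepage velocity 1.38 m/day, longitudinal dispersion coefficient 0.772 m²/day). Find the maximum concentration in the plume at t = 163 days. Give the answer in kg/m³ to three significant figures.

0.521 kg/m³

The peak of an instantaneous 1D plume sits at x = vt; there the Gaussian factor is 1 and C_max = M/(n_e·A·√(4πDt)), where n_e·A is the pore area the mass is dissolved in.
√(4πDt) = √(4π × 0.772 × 163) = 39.77 m, so C_max = 20.3/(0.33 × 2.97 × 39.77) = 0.521 kg/m³.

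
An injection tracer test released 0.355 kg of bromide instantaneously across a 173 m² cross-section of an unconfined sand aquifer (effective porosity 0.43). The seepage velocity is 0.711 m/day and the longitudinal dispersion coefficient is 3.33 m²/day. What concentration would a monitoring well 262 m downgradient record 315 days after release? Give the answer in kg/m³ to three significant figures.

For an instantaneous plane source, C(x,t) = M/(n_e·A·√(4πDt)) · exp(−(x−vt)²/(4Dt)), with n_e·A the pore (flow) area.
Plume center vt = 0.711 × 315 = 223.965 m, so the well at 262 m is 38.035 m downgradient of the peak.
√(4πDt) = 114.8 m, giving peak height M/(n_e·A·√(4πDt)) = 0.355/(0.43 × 173 × 114.8) = 4.157e-05 kg/m³.
(x−vt)²/(4Dt) = (38.035)²/(4 × 3.33 × 315) = 0.3448; exp(−0.3448) = 0.7084.
C = 4.157e-05 × 0.7084 = 2.94e-05 kg/m³.

2.94e-05 kg/m³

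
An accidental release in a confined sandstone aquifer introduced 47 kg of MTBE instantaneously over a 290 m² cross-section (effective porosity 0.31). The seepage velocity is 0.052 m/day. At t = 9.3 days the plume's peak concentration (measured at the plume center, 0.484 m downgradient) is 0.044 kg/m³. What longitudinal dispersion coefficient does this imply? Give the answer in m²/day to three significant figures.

At the plume center C_max = M/(n_e·A·√(4πDt)), so D = M²/(4πt·(n_e·A·C_max)²).
n_e·A·C_max = 0.31 × 290 × 0.044 = 3.956 kg/m.
D = 47²/(4π × 9.3 × 3.956²) = 1.21 m²/day.

1.21 m²/day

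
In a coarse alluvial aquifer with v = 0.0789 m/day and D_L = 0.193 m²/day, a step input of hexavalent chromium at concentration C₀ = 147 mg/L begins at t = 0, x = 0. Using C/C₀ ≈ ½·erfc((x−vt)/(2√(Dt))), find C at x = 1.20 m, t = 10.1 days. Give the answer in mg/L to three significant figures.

61.6 mg/L

For a continuous step input, C/C₀ ≈ ½·erfc((x−vt)/(2√(Dt))).
vt = 0.0789 × 10.1 = 0.79689 m and 2√(Dt) = 2√(0.193 × 10.1) = 2.792 m.
Argument (x−vt)/(2√(Dt)) = (1.20 − 0.79689)/2.792 = 0.1444; ½·erfc(0.1444) = 0.4191.
C = 147 × 0.4191 = 61.6 mg/L.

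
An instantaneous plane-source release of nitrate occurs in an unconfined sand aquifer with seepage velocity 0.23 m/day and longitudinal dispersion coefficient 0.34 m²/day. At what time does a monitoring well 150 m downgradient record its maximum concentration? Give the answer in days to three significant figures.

646 days

For the 1D instantaneous-source solution, setting ∂C/∂t = 0 at fixed x gives v²t² + 2Dt − x² = 0, so t = (√(D² + v²x²) − D)/v².
√(D² + v²x²) = √(0.34² + 0.23² × 150²) = 34.50; v² = 0.0529.
t = (34.50 − 0.34)/0.0529 = 646 days (vs. the pure-advection estimate x/v = 652 d).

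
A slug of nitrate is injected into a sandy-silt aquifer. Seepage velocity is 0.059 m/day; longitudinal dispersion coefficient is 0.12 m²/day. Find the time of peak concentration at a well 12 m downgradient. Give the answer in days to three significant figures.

172 days

For the 1D instantaneous-source solution, setting ∂C/∂t = 0 at fixed x gives v²t² + 2Dt − x² = 0, so t = (√(D² + v²x²) − D)/v².
√(D² + v²x²) = √(0.12² + 0.059² × 12²) = 0.7181; v² = 0.003481.
t = (0.7181 − 0.12)/0.003481 = 172 days (vs. the pure-advection estimate x/v = 203 d).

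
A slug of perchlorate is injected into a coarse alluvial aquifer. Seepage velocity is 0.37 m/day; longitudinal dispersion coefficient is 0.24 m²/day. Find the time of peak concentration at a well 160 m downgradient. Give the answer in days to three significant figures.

For the 1D instantaneous-source solution, setting ∂C/∂t = 0 at fixed x gives v²t² + 2Dt − x² = 0, so t = (√(D² + v²x²) − D)/v².
√(D² + v²x²) = √(0.24² + 0.37² × 160²) = 59.20; v² = 0.1369.
t = (59.20 − 0.24)/0.1369 = 431 days (vs. the pure-advection estimate x/v = 432 d).

431 days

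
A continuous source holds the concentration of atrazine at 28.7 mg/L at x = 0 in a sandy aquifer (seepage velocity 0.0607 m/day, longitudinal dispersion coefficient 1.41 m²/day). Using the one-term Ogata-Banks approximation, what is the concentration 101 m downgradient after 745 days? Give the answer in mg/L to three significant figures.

For a continuous step input, C/C₀ ≈ ½·erfc((x−vt)/(2√(Dt))).
vt = 0.0607 × 745 = 45.2215 m and 2√(Dt) = 2√(1.41 × 745) = 64.82 m.
Argument (x−vt)/(2√(Dt)) = (101 − 45.2215)/64.82 = 0.8605; ½·erfc(0.8605) = 0.1118.
C = 28.7 × 0.1118 = 3.21 mg/L.

3.21 mg/L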